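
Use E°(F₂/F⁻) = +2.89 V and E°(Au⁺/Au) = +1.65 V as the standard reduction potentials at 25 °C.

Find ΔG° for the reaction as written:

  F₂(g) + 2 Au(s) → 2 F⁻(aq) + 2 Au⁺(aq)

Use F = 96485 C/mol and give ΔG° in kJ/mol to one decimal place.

As written, F₂/F⁻ is reduced (cathode) and Au⁺/Au is oxidised (anode), so E°cell = (+2.89) − (+1.65) = +1.24 V.
Balancing electrons gives n = 2.
ΔG° = −nFE° = −(2)(96485)(+1.24) = -239,283 J = -239.3 kJ/mol.

-239.3 kJ/mol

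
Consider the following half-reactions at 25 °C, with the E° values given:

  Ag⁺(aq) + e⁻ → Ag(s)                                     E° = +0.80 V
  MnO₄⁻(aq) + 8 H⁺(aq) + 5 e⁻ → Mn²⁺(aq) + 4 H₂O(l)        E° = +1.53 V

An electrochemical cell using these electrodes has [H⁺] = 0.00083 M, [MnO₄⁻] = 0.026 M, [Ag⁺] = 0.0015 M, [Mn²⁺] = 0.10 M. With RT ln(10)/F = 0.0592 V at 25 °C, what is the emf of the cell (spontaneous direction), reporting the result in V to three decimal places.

MnO₄⁻/Mn²⁺ is the cathode (higher E°), Ag⁺/Ag the anode: E°cell = +1.53 − (+0.80) = +0.73 V, n = 5.
Overall: MnO₄⁻(aq) + 8 H⁺(aq) + 5 Ag(s) → Mn²⁺(aq) + 4 H₂O(l) + 5 Ag⁺(aq)
Q = [Mn²⁺]·[Ag⁺]^5 / ([MnO₄⁻]·[H⁺]^8); log Q = 11.113.
E = E° − (0.0592/n) log Q = +0.73 − (0.0592/5)(11.113) = +0.598 V.

+0.598 V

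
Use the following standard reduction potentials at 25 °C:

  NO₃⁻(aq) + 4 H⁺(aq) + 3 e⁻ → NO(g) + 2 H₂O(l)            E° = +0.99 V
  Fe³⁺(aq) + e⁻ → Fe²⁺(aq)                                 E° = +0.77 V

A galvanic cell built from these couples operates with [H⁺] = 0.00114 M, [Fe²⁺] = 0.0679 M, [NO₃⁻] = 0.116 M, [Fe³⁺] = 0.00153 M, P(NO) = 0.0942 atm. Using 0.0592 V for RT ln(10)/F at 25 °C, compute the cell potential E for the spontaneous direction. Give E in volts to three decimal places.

+0.087 V

NO₃⁻/NO is the cathode (higher E°), Fe³⁺/Fe²⁺ the anode: E°cell = +0.99 − (+0.77) = +0.22 V, n = 3.
Overall: NO₃⁻(aq) + 4 H⁺(aq) + 3 Fe²⁺(aq) → NO(g) + 2 H₂O(l) + 3 Fe³⁺(aq)
Q = P(NO)·[Fe³⁺]^3 / ([NO₃⁻]·[H⁺]^4·[Fe²⁺]^3); log Q = 6.740.
E = E° − (0.0592/n) log Q = +0.22 − (0.0592/3)(6.740) = +0.087 V.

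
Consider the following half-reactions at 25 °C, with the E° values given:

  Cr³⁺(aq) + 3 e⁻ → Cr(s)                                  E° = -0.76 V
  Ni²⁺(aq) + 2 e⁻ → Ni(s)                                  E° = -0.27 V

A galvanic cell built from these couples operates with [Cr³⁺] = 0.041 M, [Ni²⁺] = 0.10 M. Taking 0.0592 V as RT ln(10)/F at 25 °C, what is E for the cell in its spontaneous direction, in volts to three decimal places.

Ni²⁺/Ni is the cathode (higher E°), Cr³⁺/Cr the anode: E°cell = -0.27 − (-0.76) = +0.49 V, n = 6.
Overall: 3 Ni²⁺(aq) + 2 Cr(s) → 3 Ni(s) + 2 Cr³⁺(aq)
Q = [Cr³⁺]^2 / ([Ni²⁺]^3); log Q = 0.226.
E = E° − (0.0592/n) log Q = +0.49 − (0.0592/6)(0.226) = +0.488 V.

+0.488 V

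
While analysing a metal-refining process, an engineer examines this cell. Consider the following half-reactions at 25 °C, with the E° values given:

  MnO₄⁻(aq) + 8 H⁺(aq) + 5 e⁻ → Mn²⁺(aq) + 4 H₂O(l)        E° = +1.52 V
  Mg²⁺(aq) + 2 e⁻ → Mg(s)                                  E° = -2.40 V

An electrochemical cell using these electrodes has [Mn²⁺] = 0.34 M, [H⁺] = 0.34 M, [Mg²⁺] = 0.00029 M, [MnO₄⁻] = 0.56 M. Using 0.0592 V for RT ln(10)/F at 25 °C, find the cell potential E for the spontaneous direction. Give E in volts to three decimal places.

MnO₄⁻/Mn²⁺ is the cathode (higher E°), Mg²⁺/Mg the anode: E°cell = +1.52 − (-2.40) = +3.92 V, n = 10.
Overall: 2 MnO₄⁻(aq) + 16 H⁺(aq) + 5 Mg(s) → 2 Mn²⁺(aq) + 8 H₂O(l) + 5 Mg²⁺(aq)
Q = [Mn²⁺]^2·[Mg²⁺]^5 / ([MnO₄⁻]^2·[H⁺]^16); log Q = -10.625.
E = E° − (0.0592/n) log Q = +3.92 − (0.0592/10)(-10.625) = +3.983 V.

+3.983 V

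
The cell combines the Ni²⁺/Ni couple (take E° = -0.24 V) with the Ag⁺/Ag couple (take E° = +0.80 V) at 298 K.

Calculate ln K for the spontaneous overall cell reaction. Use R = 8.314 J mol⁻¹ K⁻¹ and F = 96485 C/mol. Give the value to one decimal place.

81.0

Cathode: Ag⁺/Ag; anode: Ni²⁺/Ni. E°cell = (+0.80) − (-0.24) = +1.04 V, with n = 2.
ΔG° = −nFE° = −RT ln K, so ln K = nFE°/(RT) = (2)(96485)(+1.04) / ((8.314)(298)) = 81.002.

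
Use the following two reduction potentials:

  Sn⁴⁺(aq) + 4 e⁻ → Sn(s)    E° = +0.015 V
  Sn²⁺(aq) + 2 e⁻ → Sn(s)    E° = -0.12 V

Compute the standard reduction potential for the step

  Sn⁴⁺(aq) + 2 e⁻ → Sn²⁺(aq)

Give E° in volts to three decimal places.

Sequential free energies add, so n₃E°₃ = n₁E°₁ + n₂E°₂.
With n₃ = 4, and the known step contributing 2×(-0.12) V, the unknown satisfies 2·E° = 4×(+0.015) − 2×(-0.12) = +0.300.
E° = +0.300 / 2 = +0.150 V.

+0.150 V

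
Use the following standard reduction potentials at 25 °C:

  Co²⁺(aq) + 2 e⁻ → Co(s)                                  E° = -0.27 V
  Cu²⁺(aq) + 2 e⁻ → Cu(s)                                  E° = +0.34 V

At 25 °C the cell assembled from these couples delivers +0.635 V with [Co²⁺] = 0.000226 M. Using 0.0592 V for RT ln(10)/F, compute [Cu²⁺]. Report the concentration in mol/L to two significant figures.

Cu²⁺/Cu is the cathode, Co²⁺/Co the anode: E°cell = +0.61 V, n = 2.
Overall reaction: Cu²⁺(aq) + Co(s) → Cu(s) + Co²⁺(aq); Q = [Co²⁺]^1/[Cu²⁺]^1.
From E = E° − (0.0592/n) log Q: log Q = (E° − E)·n/0.0592 = (+0.61 − (+0.635))·2/0.0592 = -0.8446.
So 1·log[Cu²⁺] = 1·log(0.000226) − log Q = -3.6459 − (-0.8446) = -2.8013; [Cu²⁺] = 10^(-2.8013) ≈ 0.0016 M.

0.0016 M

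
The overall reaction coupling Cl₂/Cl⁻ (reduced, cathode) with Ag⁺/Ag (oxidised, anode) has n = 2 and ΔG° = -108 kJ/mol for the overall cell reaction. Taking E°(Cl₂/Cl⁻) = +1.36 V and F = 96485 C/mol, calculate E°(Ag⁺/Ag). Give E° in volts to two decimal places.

E°cell = −ΔG°/(nF) = −(-108×10³)/((2)(96485)) = +0.560 V.
Since Cl₂/Cl⁻ is the cathode and Ag⁺/Ag the anode, E°cell = E°(Cl₂/Cl⁻) − E°(Ag⁺/Ag).
So E°(Ag⁺/Ag) = E°(Cl₂/Cl⁻) − E°cell = (+1.36) − (+0.560) = +0.80 V.

+0.80 V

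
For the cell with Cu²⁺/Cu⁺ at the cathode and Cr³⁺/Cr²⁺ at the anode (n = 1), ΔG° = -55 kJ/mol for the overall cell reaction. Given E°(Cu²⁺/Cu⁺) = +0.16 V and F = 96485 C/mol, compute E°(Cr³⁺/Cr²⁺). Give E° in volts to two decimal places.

-0.41 V

E°cell = −ΔG°/(nF) = −(-55×10³)/((1)(96485)) = +0.570 V.
Since Cu²⁺/Cu⁺ is the cathode and Cr³⁺/Cr²⁺ the anode, E°cell = E°(Cu²⁺/Cu⁺) − E°(Cr³⁺/Cr²⁺).
So E°(Cr³⁺/Cr²⁺) = E°(Cu²⁺/Cu⁺) − E°cell = (+0.16) − (+0.570) = -0.41 V.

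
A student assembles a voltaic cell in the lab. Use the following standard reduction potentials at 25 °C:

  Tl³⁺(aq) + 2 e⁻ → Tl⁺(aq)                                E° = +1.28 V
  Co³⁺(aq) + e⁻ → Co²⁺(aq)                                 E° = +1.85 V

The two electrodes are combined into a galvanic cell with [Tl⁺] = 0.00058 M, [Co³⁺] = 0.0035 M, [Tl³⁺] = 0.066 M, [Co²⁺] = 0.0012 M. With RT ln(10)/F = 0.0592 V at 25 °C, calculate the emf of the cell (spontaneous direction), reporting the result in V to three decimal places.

+0.537 V

Co³⁺/Co²⁺ is the cathode (higher E°), Tl³⁺/Tl⁺ the anode: E°cell = +1.85 − (+1.28) = +0.57 V, n = 2.
Overall: 2 Co³⁺(aq) + Tl⁺(aq) → 2 Co²⁺(aq) + Tl³⁺(aq)
Q = [Co²⁺]^2·[Tl³⁺] / ([Co³⁺]^2·[Tl⁺]); log Q = 1.126.
E = E° − (0.0592/n) log Q = +0.57 − (0.0592/2)(1.126) = +0.537 V.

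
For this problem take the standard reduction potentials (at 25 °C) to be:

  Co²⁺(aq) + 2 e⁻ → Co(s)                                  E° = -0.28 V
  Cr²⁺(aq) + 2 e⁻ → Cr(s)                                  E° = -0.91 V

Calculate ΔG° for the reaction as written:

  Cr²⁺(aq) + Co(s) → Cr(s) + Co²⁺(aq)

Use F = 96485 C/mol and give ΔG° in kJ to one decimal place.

+121.6 kJ

As written, Cr²⁺/Cr is reduced (cathode) and Co²⁺/Co is oxidised (anode), so E°cell = (-0.91) − (-0.28) = -0.63 V.
Balancing electrons gives n = 2.
ΔG° = −nFE° = −(2)(96485)(-0.63) = 121,571 J = +121.6 kJ.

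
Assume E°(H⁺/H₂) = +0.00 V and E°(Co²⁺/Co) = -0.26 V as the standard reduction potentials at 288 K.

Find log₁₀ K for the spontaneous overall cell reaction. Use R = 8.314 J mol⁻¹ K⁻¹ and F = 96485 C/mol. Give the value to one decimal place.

9.1

Cathode: H⁺/H₂; anode: Co²⁺/Co. E°cell = (+0.00) − (-0.26) = +0.26 V, with n = 2.
ΔG° = −nFE° = −RT ln K, so ln K = nFE°/(RT) = (2)(96485)(+0.26) / ((8.314)(288)) = 20.954.
log₁₀ K = 20.954 / ln 10 = 9.1.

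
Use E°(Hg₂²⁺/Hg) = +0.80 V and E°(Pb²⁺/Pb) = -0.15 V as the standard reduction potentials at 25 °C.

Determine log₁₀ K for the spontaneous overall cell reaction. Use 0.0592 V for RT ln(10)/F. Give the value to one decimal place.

Cathode: Hg₂²⁺/Hg; anode: Pb²⁺/Pb. E°cell = +0.95 V, n = 2.
log K = nE°cell / 0.0592 = (2)(+0.95) / 0.0592 = 32.1.

32.1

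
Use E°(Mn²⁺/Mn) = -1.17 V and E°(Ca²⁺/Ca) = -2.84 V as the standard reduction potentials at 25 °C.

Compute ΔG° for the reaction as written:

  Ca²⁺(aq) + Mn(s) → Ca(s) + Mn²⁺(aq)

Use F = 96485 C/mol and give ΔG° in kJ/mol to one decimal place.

As written, Ca²⁺/Ca is reduced (cathode) and Mn²⁺/Mn is oxidised (anode), so E°cell = (-2.84) − (-1.17) = -1.67 V.
Balancing electrons gives n = 2.
ΔG° = −nFE° = −(2)(96485)(-1.67) = 322,260 J = +322.3 kJ/mol.

+322.3 kJ/mol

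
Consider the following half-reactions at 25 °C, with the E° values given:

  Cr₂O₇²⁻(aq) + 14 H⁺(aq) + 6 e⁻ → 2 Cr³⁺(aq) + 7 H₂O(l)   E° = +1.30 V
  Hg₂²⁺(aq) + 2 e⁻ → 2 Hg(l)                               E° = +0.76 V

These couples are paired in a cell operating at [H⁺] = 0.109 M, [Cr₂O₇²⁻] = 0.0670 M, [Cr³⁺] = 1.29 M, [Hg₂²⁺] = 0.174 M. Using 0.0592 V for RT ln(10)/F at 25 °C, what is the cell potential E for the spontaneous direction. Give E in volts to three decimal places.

Cr₂O₇²⁻/Cr³⁺ is the cathode (higher E°), Hg₂²⁺/Hg the anode: E°cell = +1.30 − (+0.76) = +0.54 V, n = 6.
Overall: Cr₂O₇²⁻(aq) + 14 H⁺(aq) + 6 Hg(l) → 2 Cr³⁺(aq) + 7 H₂O(l) + 3 Hg₂²⁺(aq)
Q = [Cr³⁺]^2·[Hg₂²⁺]^3 / ([Cr₂O₇²⁻]·[H⁺]^14); log Q = 12.593.
E = E° − (0.0592/n) log Q = +0.54 − (0.0592/6)(12.593) = +0.416 V.

+0.416 V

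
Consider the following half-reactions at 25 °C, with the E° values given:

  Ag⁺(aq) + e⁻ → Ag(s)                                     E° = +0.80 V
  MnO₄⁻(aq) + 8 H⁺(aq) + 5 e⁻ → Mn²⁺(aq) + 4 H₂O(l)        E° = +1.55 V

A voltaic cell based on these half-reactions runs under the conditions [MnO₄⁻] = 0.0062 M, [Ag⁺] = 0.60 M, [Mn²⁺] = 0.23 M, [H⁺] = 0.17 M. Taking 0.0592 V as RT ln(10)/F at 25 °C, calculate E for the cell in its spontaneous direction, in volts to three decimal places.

+0.672 V

MnO₄⁻/Mn²⁺ is the cathode (higher E°), Ag⁺/Ag the anode: E°cell = +1.55 − (+0.80) = +0.75 V, n = 5.
Overall: MnO₄⁻(aq) + 8 H⁺(aq) + 5 Ag(s) → Mn²⁺(aq) + 4 H₂O(l) + 5 Ag⁺(aq)
Q = [Mn²⁺]·[Ag⁺]^5 / ([MnO₄⁻]·[H⁺]^8); log Q = 6.617.
E = E° − (0.0592/n) log Q = +0.75 − (0.0592/5)(6.617) = +0.672 V.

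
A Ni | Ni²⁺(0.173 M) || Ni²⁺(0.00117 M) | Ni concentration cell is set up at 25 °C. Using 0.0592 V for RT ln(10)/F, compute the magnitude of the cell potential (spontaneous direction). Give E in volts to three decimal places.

+0.064 V

For a concentration cell E°cell = 0. The 0.173 M side is the cathode (reduction is favoured where [Ni²⁺] is higher).
With n = 2, E = −(0.0592/2) log([Ni²⁺]ₐₙ/[Ni²⁺]꜀ₐₜ) = −(0.0592/2) log(0.00117/0.173) = −(0.0592/2)(-2.170) = +0.064 V.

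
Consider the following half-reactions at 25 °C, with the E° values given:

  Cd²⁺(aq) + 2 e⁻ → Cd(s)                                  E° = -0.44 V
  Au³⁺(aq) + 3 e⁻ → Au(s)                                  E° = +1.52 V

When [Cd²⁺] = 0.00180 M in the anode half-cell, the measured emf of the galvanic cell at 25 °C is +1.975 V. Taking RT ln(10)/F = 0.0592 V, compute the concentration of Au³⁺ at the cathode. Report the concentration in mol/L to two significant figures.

0.00044 M

Au³⁺/Au is the cathode, Cd²⁺/Cd the anode: E°cell = +1.96 V, n = 6.
Overall reaction: 2 Au³⁺(aq) + 3 Cd(s) → 2 Au(s) + 3 Cd²⁺(aq); Q = [Cd²⁺]^3/[Au³⁺]^2.
From E = E° − (0.0592/n) log Q: log Q = (E° − E)·n/0.0592 = (+1.96 − (+1.975))·6/0.0592 = -1.5203.
So 2·log[Au³⁺] = 3·log(0.0018) − log Q = -8.2342 − (-1.5203) = -6.7139; log[Au³⁺] = -6.7139 / 2 = -3.3569; [Au³⁺] = 10^(-3.3569) ≈ 0.00044 M.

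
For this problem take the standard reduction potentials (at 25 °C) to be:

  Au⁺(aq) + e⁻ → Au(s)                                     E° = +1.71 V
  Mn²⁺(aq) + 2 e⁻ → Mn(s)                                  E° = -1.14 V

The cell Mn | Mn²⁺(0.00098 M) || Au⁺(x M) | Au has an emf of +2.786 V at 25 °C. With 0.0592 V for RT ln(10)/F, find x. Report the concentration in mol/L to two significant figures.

Au⁺/Au is the cathode, Mn²⁺/Mn the anode: E°cell = +2.85 V, n = 2.
Overall reaction: 2 Au⁺(aq) + Mn(s) → 2 Au(s) + Mn²⁺(aq); Q = [Mn²⁺]^1/[Au⁺]^2.
From E = E° − (0.0592/n) log Q: log Q = (E° − E)·n/0.0592 = (+2.85 − (+2.786))·2/0.0592 = 2.1622.
So 2·log[Au⁺] = 1·log(0.00098) − log Q = -3.0088 − (2.1622) = -5.1710; log[Au⁺] = -5.1710 / 2 = -2.5855; [Au⁺] = 10^(-2.5855) ≈ 0.0026 M.

0.0026 M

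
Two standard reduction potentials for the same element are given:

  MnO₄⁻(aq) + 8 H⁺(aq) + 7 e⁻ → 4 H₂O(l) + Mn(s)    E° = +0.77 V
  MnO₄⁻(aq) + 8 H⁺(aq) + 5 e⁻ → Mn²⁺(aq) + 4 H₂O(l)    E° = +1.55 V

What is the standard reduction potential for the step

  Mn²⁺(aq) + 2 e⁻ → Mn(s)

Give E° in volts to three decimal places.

Sequential free energies add, so n₃E°₃ = n₁E°₁ + n₂E°₂.
With n₃ = 7, and the known step contributing 5×(+1.55) V, the unknown satisfies 2·E° = 7×(+0.77) − 5×(+1.55) = -2.360.
E° = -2.360 / 2 = -1.180 V.

-1.180 V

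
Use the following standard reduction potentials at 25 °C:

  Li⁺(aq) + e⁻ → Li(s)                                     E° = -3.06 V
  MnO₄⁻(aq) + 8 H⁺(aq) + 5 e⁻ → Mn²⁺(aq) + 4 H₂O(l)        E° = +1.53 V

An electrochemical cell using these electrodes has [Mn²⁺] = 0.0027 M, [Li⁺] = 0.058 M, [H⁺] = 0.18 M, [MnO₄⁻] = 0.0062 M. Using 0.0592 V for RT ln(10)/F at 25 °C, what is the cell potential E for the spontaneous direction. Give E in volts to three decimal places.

+4.597 V

MnO₄⁻/Mn²⁺ is the cathode (higher E°), Li⁺/Li the anode: E°cell = +1.53 − (-3.06) = +4.59 V, n = 5.
Overall: MnO₄⁻(aq) + 8 H⁺(aq) + 5 Li(s) → Mn²⁺(aq) + 4 H₂O(l) + 5 Li⁺(aq)
Q = [Mn²⁺]·[Li⁺]^5 / ([MnO₄⁻]·[H⁺]^8); log Q = -0.586.
E = E° − (0.0592/n) log Q = +4.59 − (0.0592/5)(-0.586) = +4.597 V.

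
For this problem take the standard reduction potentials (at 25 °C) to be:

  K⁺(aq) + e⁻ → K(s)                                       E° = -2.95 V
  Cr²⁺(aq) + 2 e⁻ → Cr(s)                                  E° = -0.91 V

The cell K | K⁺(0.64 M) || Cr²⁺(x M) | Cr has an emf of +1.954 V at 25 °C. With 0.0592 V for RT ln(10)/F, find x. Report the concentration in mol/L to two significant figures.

0.00051 M

Cr²⁺/Cr is the cathode, K⁺/K the anode: E°cell = +2.04 V, n = 2.
Overall reaction: Cr²⁺(aq) + 2 K(s) → Cr(s) + 2 K⁺(aq); Q = [K⁺]^2/[Cr²⁺]^1.
From E = E° − (0.0592/n) log Q: log Q = (E° − E)·n/0.0592 = (+2.04 − (+1.954))·2/0.0592 = 2.9054.
So 1·log[Cr²⁺] = 2·log(0.64) − log Q = -0.3876 − (2.9054) = -3.2930; [Cr²⁺] = 10^(-3.2930) ≈ 0.00051 M.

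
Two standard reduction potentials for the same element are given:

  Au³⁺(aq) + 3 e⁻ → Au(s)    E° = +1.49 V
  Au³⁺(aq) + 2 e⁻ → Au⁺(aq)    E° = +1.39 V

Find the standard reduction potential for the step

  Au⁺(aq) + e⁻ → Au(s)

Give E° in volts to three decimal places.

Sequential free energies add, so n₃E°₃ = n₁E°₁ + n₂E°₂.
With n₃ = 3, and the known step contributing 2×(+1.39) V, the unknown satisfies 1·E° = 3×(+1.49) − 2×(+1.39) = +1.690.
E° = +1.690 / 1 = +1.690 V.

+1.690 V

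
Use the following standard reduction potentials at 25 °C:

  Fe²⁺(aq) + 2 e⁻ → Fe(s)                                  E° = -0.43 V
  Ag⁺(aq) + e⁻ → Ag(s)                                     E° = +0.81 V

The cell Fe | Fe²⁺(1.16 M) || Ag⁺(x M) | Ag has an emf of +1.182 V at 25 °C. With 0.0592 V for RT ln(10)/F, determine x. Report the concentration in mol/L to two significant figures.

0.11 M

Ag⁺/Ag is the cathode, Fe²⁺/Fe the anode: E°cell = +1.24 V, n = 2.
Overall reaction: 2 Ag⁺(aq) + Fe(s) → 2 Ag(s) + Fe²⁺(aq); Q = [Fe²⁺]^1/[Ag⁺]^2.
From E = E° − (0.0592/n) log Q: log Q = (E° − E)·n/0.0592 = (+1.24 − (+1.182))·2/0.0592 = 1.9595.
So 2·log[Ag⁺] = 1·log(1.16) − log Q = 0.0645 − (1.9595) = -1.8950; log[Ag⁺] = -1.8950 / 2 = -0.9475; [Ag⁺] = 10^(-0.9475) ≈ 0.11 M.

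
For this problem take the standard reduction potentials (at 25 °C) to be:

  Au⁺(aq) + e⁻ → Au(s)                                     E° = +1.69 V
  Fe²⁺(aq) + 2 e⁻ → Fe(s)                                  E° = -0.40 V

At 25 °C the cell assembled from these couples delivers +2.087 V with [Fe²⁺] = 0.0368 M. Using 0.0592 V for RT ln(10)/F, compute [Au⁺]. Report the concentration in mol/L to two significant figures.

Au⁺/Au is the cathode, Fe²⁺/Fe the anode: E°cell = +2.09 V, n = 2.
Overall reaction: 2 Au⁺(aq) + Fe(s) → 2 Au(s) + Fe²⁺(aq); Q = [Fe²⁺]^1/[Au⁺]^2.
From E = E° − (0.0592/n) log Q: log Q = (E° − E)·n/0.0592 = (+2.09 − (+2.087))·2/0.0592 = 0.1014.
So 2·log[Au⁺] = 1·log(0.0368) − log Q = -1.4342 − (0.1014) = -1.5356; log[Au⁺] = -1.5356 / 2 = -0.7678; [Au⁺] = 10^(-0.7678) ≈ 0.17 M.

0.17 M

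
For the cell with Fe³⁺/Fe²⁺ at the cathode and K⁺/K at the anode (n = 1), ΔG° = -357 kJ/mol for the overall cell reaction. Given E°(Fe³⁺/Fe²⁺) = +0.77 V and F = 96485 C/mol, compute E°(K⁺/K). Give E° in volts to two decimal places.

E°cell = −ΔG°/(nF) = −(-357×10³)/((1)(96485)) = +3.700 V.
Since Fe³⁺/Fe²⁺ is the cathode and K⁺/K the anode, E°cell = E°(Fe³⁺/Fe²⁺) − E°(K⁺/K).
So E°(K⁺/K) = E°(Fe³⁺/Fe²⁺) − E°cell = (+0.77) − (+3.700) = -2.93 V.

-2.93 V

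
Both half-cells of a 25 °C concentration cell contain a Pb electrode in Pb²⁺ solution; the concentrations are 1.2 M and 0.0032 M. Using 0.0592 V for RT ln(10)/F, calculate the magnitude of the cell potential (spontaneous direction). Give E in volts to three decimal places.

For a concentration cell E°cell = 0. The 1.2 M side is the cathode (reduction is favoured where [Pb²⁺] is higher).
With n = 2, E = −(0.0592/2) log([Pb²⁺]ₐₙ/[Pb²⁺]꜀ₐₜ) = −(0.0592/2) log(0.0032/1.2) = −(0.0592/2)(-2.574) = +0.076 V.

+0.076 V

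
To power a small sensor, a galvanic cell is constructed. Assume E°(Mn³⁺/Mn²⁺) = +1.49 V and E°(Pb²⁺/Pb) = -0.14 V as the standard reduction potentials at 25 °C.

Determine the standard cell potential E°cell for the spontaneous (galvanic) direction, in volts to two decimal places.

+1.63 V

The Mn³⁺/Mn²⁺ couple has the higher reduction potential, so it is the cathode; Pb²⁺/Pb is oxidised at the anode.
E°cell = E°(cathode) − E°(anode) = (+1.49) − (-0.14) = +1.63 V.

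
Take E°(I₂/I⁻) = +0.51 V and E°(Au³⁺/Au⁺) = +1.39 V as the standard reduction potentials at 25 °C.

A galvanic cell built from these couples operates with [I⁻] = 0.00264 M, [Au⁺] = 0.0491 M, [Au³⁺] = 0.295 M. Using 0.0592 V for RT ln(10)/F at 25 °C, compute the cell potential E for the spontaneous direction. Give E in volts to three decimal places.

Au³⁺/Au⁺ is the cathode (higher E°), I₂/I⁻ the anode: E°cell = +1.39 − (+0.51) = +0.88 V, n = 2.
Overall: Au³⁺(aq) + 2 I⁻(aq) → Au⁺(aq) + I₂(s)
Q = [Au⁺] / ([Au³⁺]·[I⁻]^2); log Q = 4.378.
E = E° − (0.0592/n) log Q = +0.88 − (0.0592/2)(4.378) = +0.750 V.

+0.750 V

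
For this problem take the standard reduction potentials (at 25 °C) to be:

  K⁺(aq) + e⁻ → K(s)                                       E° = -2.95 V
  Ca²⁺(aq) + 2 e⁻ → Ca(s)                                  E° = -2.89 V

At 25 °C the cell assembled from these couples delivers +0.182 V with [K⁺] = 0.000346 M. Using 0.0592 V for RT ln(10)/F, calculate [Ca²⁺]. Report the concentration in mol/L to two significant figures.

Ca²⁺/Ca is the cathode, K⁺/K the anode: E°cell = +0.06 V, n = 2.
Overall reaction: Ca²⁺(aq) + 2 K(s) → Ca(s) + 2 K⁺(aq); Q = [K⁺]^2/[Ca²⁺]^1.
From E = E° − (0.0592/n) log Q: log Q = (E° − E)·n/0.0592 = (+0.06 − (+0.182))·2/0.0592 = -4.1216.
So 1·log[Ca²⁺] = 2·log(0.000346) − log Q = -6.9218 − (-4.1216) = -2.8002; [Ca²⁺] = 10^(-2.8002) ≈ 0.0016 M.

0.0016 M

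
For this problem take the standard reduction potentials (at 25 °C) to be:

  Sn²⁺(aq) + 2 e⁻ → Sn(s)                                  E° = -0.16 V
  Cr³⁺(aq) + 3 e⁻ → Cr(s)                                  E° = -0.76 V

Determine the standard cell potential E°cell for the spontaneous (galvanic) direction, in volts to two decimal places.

+0.60 V

The Sn²⁺/Sn couple has the higher reduction potential, so it is the cathode; Cr³⁺/Cr is oxidised at the anode.
E°cell = E°(cathode) − E°(anode) = (-0.16) − (-0.76) = +0.60 V.
Since E°cell > 0, the reaction is spontaneous under standard conditions.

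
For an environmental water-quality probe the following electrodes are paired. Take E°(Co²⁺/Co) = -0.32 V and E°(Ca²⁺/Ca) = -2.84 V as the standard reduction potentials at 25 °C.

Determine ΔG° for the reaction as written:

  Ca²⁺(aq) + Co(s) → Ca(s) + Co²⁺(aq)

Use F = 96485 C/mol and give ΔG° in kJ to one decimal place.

+486.3 kJ

As written, Ca²⁺/Ca is reduced (cathode) and Co²⁺/Co is oxidised (anode), so E°cell = (-2.84) − (-0.32) = -2.52 V.
Balancing electrons gives n = 2.
ΔG° = −nFE° = −(2)(96485)(-2.52) = 486,284 J = +486.3 kJ.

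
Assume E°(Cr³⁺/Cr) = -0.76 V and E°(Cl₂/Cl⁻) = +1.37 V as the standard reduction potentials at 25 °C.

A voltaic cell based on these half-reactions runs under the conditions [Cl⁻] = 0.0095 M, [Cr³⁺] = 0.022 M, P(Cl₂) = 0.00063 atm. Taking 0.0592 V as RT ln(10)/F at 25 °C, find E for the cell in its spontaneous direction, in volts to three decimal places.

Cl₂/Cl⁻ is the cathode (higher E°), Cr³⁺/Cr the anode: E°cell = +1.37 − (-0.76) = +2.13 V, n = 6.
Overall: 3 Cl₂(g) + 2 Cr(s) → 6 Cl⁻(aq) + 2 Cr³⁺(aq)
Q = [Cl⁻]^6·[Cr³⁺]^2 / (P(Cl₂)^3); log Q = -5.847.
E = E° − (0.0592/n) log Q = +2.13 − (0.0592/6)(-5.847) = +2.188 V.

+2.188 V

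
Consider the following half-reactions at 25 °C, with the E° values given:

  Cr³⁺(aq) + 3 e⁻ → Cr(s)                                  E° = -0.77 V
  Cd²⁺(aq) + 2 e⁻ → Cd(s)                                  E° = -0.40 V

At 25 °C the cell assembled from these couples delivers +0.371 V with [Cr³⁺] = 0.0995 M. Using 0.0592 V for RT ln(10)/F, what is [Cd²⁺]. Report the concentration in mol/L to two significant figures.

Cd²⁺/Cd is the cathode, Cr³⁺/Cr the anode: E°cell = +0.37 V, n = 6.
Overall reaction: 3 Cd²⁺(aq) + 2 Cr(s) → 3 Cd(s) + 2 Cr³⁺(aq); Q = [Cr³⁺]^2/[Cd²⁺]^3.
From E = E° − (0.0592/n) log Q: log Q = (E° − E)·n/0.0592 = (+0.37 − (+0.371))·6/0.0592 = -0.1014.
So 3·log[Cd²⁺] = 2·log(0.0995) − log Q = -2.0044 − (-0.1014) = -1.9030; log[Cd²⁺] = -1.9030 / 3 = -0.6343; [Cd²⁺] = 10^(-0.6343) ≈ 0.23 M.

0.23 M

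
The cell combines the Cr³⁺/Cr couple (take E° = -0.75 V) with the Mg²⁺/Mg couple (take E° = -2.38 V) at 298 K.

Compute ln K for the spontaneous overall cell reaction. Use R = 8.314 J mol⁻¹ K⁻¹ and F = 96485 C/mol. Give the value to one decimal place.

380.9

Cathode: Cr³⁺/Cr; anode: Mg²⁺/Mg. E°cell = (-0.75) − (-2.38) = +1.63 V, with n = 6.
ΔG° = −nFE° = −RT ln K, so ln K = nFE°/(RT) = (6)(96485)(+1.63) / ((8.314)(298)) = 380.866.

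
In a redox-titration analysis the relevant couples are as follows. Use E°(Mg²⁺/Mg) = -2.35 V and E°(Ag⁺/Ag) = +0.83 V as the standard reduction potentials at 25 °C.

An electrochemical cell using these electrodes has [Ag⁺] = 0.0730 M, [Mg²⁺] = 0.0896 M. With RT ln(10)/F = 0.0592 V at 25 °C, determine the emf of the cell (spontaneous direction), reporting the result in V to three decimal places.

Ag⁺/Ag is the cathode (higher E°), Mg²⁺/Mg the anode: E°cell = +0.83 − (-2.35) = +3.18 V, n = 2.
Overall: 2 Ag⁺(aq) + Mg(s) → 2 Ag(s) + Mg²⁺(aq)
Q = [Mg²⁺] / ([Ag⁺]^2); log Q = 1.226.
E = E° − (0.0592/n) log Q = +3.18 − (0.0592/2)(1.226) = +3.144 V.

+3.144 V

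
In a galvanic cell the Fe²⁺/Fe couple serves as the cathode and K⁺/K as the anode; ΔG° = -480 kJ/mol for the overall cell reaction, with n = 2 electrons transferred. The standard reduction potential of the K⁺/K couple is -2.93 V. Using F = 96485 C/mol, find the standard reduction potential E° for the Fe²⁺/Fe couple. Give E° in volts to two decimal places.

-0.44 V

E°cell = −ΔG°/(nF) = −(-480×10³)/((2)(96485)) = +2.487 V.
Since Fe²⁺/Fe is the cathode and K⁺/K the anode, E°cell = E°(Fe²⁺/Fe) − E°(K⁺/K).
So E°(Fe²⁺/Fe) = E°cell + E°(K⁺/K) = +2.487 + (-2.93) = -0.44 V.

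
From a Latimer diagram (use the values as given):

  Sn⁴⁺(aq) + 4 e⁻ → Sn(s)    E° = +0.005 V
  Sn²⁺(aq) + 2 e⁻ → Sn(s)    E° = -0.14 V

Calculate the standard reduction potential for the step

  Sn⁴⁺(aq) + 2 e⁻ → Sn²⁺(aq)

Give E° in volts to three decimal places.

Sequential free energies add, so n₃E°₃ = n₁E°₁ + n₂E°₂.
With n₃ = 4, and the known step contributing 2×(-0.14) V, the unknown satisfies 2·E° = 4×(+0.005) − 2×(-0.14) = +0.300.
E° = +0.300 / 2 = +0.150 V.

+0.150 V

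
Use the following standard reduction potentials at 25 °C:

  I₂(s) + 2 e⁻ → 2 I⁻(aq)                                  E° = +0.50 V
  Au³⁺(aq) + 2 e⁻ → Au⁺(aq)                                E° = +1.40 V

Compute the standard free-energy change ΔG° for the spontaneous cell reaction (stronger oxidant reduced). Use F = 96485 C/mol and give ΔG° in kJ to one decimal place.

-173.7 kJ

Au³⁺/Au⁺ (E° = +1.40 V) is the cathode; I₂/I⁻ (E° = +0.50 V) is the anode, so E°cell = +0.90 V.
Balancing electrons gives n = 2 (lcm of 2 and 2).
ΔG° = −nFE° = −(2)(96485)(+0.90) = -173,673 J = -173.7 kJ.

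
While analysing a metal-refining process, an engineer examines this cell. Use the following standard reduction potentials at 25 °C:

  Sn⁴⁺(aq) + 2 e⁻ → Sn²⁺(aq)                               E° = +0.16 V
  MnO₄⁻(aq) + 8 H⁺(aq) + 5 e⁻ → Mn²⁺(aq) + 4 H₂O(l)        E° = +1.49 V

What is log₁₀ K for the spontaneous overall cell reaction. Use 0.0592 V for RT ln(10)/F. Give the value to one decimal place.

Cathode: MnO₄⁻/Mn²⁺; anode: Sn⁴⁺/Sn²⁺. E°cell = +1.33 V, n = 10.
log K = nE°cell / 0.0592 = (10)(+1.33) / 0.0592 = 224.7.

224.7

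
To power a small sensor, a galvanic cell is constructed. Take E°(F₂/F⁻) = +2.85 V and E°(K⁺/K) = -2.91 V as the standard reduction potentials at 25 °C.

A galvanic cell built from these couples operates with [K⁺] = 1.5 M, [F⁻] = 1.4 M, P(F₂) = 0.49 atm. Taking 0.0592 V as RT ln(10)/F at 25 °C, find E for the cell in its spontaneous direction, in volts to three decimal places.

F₂/F⁻ is the cathode (higher E°), K⁺/K the anode: E°cell = +2.85 − (-2.91) = +5.76 V, n = 2.
Overall: F₂(g) + 2 K(s) → 2 F⁻(aq) + 2 K⁺(aq)
Q = [F⁻]^2·[K⁺]^2 / (P(F₂)); log Q = 0.954.
E = E° − (0.0592/n) log Q = +5.76 − (0.0592/2)(0.954) = +5.732 V.

+5.732 V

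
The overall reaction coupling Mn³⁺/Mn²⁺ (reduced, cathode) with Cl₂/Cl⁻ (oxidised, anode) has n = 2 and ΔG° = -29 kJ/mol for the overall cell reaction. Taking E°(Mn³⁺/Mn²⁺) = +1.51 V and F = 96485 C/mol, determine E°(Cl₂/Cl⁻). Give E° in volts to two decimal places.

E°cell = −ΔG°/(nF) = −(-29×10³)/((2)(96485)) = +0.150 V.
Since Mn³⁺/Mn²⁺ is the cathode and Cl₂/Cl⁻ the anode, E°cell = E°(Mn³⁺/Mn²⁺) − E°(Cl₂/Cl⁻).
So E°(Cl₂/Cl⁻) = E°(Mn³⁺/Mn²⁺) − E°cell = (+1.51) − (+0.150) = +1.36 V.

+1.36 V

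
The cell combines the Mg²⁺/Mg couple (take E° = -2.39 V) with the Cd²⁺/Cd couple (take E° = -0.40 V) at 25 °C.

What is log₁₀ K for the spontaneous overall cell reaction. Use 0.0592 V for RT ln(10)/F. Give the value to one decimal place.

67.2

Cathode: Cd²⁺/Cd; anode: Mg²⁺/Mg. E°cell = +1.99 V, n = 2.
log K = nE°cell / 0.0592 = (2)(+1.99) / 0.0592 = 67.2.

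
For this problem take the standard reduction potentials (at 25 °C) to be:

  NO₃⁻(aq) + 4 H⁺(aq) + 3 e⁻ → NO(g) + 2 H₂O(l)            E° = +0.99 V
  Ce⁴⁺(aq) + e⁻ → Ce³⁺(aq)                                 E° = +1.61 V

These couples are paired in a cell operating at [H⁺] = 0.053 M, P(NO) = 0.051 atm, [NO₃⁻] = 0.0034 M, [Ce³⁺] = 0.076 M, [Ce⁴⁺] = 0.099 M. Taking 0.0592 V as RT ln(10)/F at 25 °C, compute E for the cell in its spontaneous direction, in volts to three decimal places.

+0.751 V

Ce⁴⁺/Ce³⁺ is the cathode (higher E°), NO₃⁻/NO the anode: E°cell = +1.61 − (+0.99) = +0.62 V, n = 3.
Overall: 3 Ce⁴⁺(aq) + NO(g) + 2 H₂O(l) → 3 Ce³⁺(aq) + NO₃⁻(aq) + 4 H⁺(aq)
Q = [Ce³⁺]^3·[NO₃⁻]·[H⁺]^4 / ([Ce⁴⁺]^3·P(NO)); log Q = -6.623.
E = E° − (0.0592/n) log Q = +0.62 − (0.0592/3)(-6.623) = +0.751 V.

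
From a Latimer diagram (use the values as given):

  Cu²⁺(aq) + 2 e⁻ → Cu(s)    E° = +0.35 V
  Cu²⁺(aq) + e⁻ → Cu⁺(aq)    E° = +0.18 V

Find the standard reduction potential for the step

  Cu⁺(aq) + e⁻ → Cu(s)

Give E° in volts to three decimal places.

+0.520 V

Sequential free energies add, so n₃E°₃ = n₁E°₁ + n₂E°₂.
With n₃ = 2, and the known step contributing 1×(+0.18) V, the unknown satisfies 1·E° = 2×(+0.35) − 1×(+0.18) = +0.520.
E° = +0.520 / 1 = +0.520 V.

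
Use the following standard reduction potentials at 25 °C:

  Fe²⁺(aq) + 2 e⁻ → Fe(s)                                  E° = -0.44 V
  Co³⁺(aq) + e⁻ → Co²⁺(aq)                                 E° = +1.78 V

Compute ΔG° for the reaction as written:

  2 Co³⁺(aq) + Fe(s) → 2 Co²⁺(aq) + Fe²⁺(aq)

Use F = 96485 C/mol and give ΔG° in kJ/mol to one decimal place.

-428.4 kJ/mol

As written, Co³⁺/Co²⁺ is reduced (cathode) and Fe²⁺/Fe is oxidised (anode), so E°cell = (+1.78) − (-0.44) = +2.22 V.
Balancing electrons gives n = 2.
ΔG° = −nFE° = −(2)(96485)(+2.22) = -428,393 J = -428.4 kJ/mol.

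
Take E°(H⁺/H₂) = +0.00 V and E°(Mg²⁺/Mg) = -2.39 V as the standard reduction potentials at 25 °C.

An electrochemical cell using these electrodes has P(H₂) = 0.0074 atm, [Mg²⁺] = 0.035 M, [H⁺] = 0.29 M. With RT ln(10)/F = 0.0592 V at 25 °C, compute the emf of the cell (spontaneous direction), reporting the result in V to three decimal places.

H⁺/H₂ is the cathode (higher E°), Mg²⁺/Mg the anode: E°cell = +0.00 − (-2.39) = +2.39 V, n = 2.
Overall: 2 H⁺(aq) + Mg(s) → H₂(g) + Mg²⁺(aq)
Q = P(H₂)·[Mg²⁺] / ([H⁺]^2); log Q = -2.511.
E = E° − (0.0592/n) log Q = +2.39 − (0.0592/2)(-2.511) = +2.464 V.

+2.464 V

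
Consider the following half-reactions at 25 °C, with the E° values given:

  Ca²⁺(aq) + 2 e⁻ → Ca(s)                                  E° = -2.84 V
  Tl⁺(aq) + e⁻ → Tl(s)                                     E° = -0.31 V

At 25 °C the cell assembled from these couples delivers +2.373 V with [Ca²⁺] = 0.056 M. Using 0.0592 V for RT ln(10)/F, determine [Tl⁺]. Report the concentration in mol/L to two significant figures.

Tl⁺/Tl is the cathode, Ca²⁺/Ca the anode: E°cell = +2.53 V, n = 2.
Overall reaction: 2 Tl⁺(aq) + Ca(s) → 2 Tl(s) + Ca²⁺(aq); Q = [Ca²⁺]^1/[Tl⁺]^2.
From E = E° − (0.0592/n) log Q: log Q = (E° − E)·n/0.0592 = (+2.53 − (+2.373))·2/0.0592 = 5.3041.
So 2·log[Tl⁺] = 1·log(0.056) − log Q = -1.2518 − (5.3041) = -6.5559; log[Tl⁺] = -6.5559 / 2 = -3.2780; [Tl⁺] = 10^(-3.2780) ≈ 0.00053 M.

0.00053 M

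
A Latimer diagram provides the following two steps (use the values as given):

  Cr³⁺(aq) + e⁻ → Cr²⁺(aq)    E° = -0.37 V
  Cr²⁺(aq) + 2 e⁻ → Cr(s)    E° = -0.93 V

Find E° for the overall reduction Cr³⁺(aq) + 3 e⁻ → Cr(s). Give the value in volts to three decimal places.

-0.743 V

Standard free energies of sequential steps add: ΔG°₃ = ΔG°₁ + ΔG°₂, so n₃E°₃ = n₁E°₁ + n₂E°₂.
E°₃ = (1×-0.37 + 2×-0.93) / 3 = (-2.230) / 3 = -0.743 V.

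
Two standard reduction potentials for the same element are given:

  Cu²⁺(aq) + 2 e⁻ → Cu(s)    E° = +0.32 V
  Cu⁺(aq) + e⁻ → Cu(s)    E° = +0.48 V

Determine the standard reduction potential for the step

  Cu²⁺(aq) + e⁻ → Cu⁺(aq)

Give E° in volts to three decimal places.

+0.160 V

Sequential free energies add, so n₃E°₃ = n₁E°₁ + n₂E°₂.
With n₃ = 2, and the known step contributing 1×(+0.48) V, the unknown satisfies 1·E° = 2×(+0.32) − 1×(+0.48) = +0.160.
E° = +0.160 / 1 = +0.160 V.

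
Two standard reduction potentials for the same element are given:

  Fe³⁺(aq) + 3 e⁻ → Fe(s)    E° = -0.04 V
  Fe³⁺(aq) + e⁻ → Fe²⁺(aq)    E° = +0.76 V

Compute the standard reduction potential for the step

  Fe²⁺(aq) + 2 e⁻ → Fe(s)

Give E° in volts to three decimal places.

Sequential free energies add, so n₃E°₃ = n₁E°₁ + n₂E°₂.
With n₃ = 3, and the known step contributing 1×(+0.76) V, the unknown satisfies 2·E° = 3×(-0.04) − 1×(+0.76) = -0.880.
E° = -0.880 / 2 = -0.440 V.

-0.440 V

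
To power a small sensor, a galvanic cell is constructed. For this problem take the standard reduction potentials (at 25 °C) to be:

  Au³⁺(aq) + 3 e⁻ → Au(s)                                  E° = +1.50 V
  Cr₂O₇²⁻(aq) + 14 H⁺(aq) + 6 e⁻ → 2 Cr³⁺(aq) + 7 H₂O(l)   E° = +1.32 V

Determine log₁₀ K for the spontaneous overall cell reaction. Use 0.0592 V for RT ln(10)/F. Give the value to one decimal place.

Cathode: Au³⁺/Au; anode: Cr₂O₇²⁻/Cr³⁺. E°cell = +0.18 V, n = 6.
log K = nE°cell / 0.0592 = (6)(+0.18) / 0.0592 = 18.2.

18.2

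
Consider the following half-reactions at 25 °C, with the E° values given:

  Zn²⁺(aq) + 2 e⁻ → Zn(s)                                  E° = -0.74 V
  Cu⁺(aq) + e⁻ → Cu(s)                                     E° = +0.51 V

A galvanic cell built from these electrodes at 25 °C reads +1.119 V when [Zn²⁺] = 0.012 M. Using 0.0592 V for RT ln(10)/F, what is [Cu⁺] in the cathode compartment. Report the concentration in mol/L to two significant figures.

0.00067 M

Cu⁺/Cu is the cathode, Zn²⁺/Zn the anode: E°cell = +1.25 V, n = 2.
Overall reaction: 2 Cu⁺(aq) + Zn(s) → 2 Cu(s) + Zn²⁺(aq); Q = [Zn²⁺]^1/[Cu⁺]^2.
From E = E° − (0.0592/n) log Q: log Q = (E° − E)·n/0.0592 = (+1.25 − (+1.119))·2/0.0592 = 4.4257.
So 2·log[Cu⁺] = 1·log(0.012) − log Q = -1.9208 − (4.4257) = -6.3465; log[Cu⁺] = -6.3465 / 2 = -3.1732; [Cu⁺] = 10^(-3.1732) ≈ 0.00067 M.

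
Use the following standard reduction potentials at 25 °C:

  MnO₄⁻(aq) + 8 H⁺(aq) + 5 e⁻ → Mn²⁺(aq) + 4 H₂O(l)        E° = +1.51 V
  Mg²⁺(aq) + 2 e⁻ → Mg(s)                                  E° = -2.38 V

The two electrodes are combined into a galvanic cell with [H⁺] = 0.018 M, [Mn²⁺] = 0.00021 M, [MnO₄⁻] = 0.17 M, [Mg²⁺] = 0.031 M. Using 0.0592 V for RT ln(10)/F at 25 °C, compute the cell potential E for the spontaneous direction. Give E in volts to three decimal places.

+3.804 V

MnO₄⁻/Mn²⁺ is the cathode (higher E°), Mg²⁺/Mg the anode: E°cell = +1.51 − (-2.38) = +3.89 V, n = 10.
Overall: 2 MnO₄⁻(aq) + 16 H⁺(aq) + 5 Mg(s) → 2 Mn²⁺(aq) + 8 H₂O(l) + 5 Mg²⁺(aq)
Q = [Mn²⁺]^2·[Mg²⁺]^5 / ([MnO₄⁻]^2·[H⁺]^16); log Q = 14.556.
E = E° − (0.0592/n) log Q = +3.89 − (0.0592/10)(14.556) = +3.804 V.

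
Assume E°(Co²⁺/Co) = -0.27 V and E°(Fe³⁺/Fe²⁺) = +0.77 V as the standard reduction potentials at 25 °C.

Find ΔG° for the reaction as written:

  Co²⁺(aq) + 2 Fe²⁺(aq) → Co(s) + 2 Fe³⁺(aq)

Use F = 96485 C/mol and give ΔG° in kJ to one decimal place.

+200.7 kJ

As written, Co²⁺/Co is reduced (cathode) and Fe³⁺/Fe²⁺ is oxidised (anode), so E°cell = (-0.27) − (+0.77) = -1.04 V.
Balancing electrons gives n = 2.
ΔG° = −nFE° = −(2)(96485)(-1.04) = 200,689 J = +200.7 kJ.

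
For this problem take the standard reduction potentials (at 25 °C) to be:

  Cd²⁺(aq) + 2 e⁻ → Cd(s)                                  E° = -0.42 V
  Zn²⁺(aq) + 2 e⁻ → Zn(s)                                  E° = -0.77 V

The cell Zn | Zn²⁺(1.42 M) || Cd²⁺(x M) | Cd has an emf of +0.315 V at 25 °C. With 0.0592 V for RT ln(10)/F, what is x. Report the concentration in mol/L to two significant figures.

0.093 M

Cd²⁺/Cd is the cathode, Zn²⁺/Zn the anode: E°cell = +0.35 V, n = 2.
Overall reaction: Cd²⁺(aq) + Zn(s) → Cd(s) + Zn²⁺(aq); Q = [Zn²⁺]^1/[Cd²⁺]^1.
From E = E° − (0.0592/n) log Q: log Q = (E° − E)·n/0.0592 = (+0.35 − (+0.315))·2/0.0592 = 1.1824.
So 1·log[Cd²⁺] = 1·log(1.42) − log Q = 0.1523 − (1.1824) = -1.0301; [Cd²⁺] = 10^(-1.0301) ≈ 0.093 M.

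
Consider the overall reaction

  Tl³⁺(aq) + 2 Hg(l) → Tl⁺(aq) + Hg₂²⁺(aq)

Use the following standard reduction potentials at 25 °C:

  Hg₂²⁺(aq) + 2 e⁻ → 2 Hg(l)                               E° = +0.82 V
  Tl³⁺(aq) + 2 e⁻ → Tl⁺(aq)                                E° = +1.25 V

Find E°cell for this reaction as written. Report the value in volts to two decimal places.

The Tl³⁺/Tl⁺ couple has the higher reduction potential, so it is the cathode; Hg₂²⁺/Hg is oxidised at the anode.
E°cell = E°(cathode) − E°(anode) = (+1.25) − (+0.82) = +0.43 V.
Since E°cell > 0, the reaction is spontaneous under standard conditions.

+0.43 V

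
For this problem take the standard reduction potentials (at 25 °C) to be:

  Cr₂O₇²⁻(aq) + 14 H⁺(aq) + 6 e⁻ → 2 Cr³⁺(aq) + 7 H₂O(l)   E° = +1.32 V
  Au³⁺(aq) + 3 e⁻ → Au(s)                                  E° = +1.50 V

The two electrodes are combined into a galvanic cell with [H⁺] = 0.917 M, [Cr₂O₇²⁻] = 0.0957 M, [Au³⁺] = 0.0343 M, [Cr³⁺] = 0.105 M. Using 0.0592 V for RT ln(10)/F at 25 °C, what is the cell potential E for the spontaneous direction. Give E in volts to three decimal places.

Au³⁺/Au is the cathode (higher E°), Cr₂O₇²⁻/Cr³⁺ the anode: E°cell = +1.50 − (+1.32) = +0.18 V, n = 6.
Overall: 2 Au³⁺(aq) + 2 Cr³⁺(aq) + 7 H₂O(l) → 2 Au(s) + Cr₂O₇²⁻(aq) + 14 H⁺(aq)
Q = [Cr₂O₇²⁻]·[H⁺]^14 / ([Au³⁺]^2·[Cr³⁺]^2); log Q = 3.341.
E = E° − (0.0592/n) log Q = +0.18 − (0.0592/6)(3.341) = +0.147 V.

+0.147 V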